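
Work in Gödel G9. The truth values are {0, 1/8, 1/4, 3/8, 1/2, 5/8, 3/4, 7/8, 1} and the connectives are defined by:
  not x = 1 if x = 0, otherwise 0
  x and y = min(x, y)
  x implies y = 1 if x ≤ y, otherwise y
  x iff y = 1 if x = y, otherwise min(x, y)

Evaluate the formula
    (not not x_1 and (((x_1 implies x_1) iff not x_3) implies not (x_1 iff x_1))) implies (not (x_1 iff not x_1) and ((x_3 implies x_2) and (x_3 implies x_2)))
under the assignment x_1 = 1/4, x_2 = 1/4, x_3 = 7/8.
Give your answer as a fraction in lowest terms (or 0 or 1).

1/4

not x_1 = not 1/4 = 0
not not x_1 = not 0 = 1
x_1 implies x_1 = 1/4 implies 1/4 = 1
not x_3 = not 7/8 = 0
(x_1 implies x_1) iff not x_3 = 1 iff 0 = 0
x_1 iff x_1 = 1/4 iff 1/4 = 1
not (x_1 iff x_1) = not 1 = 0
((x_1 implies x_1) iff not x_3) implies not (x_1 iff x_1) = 0 implies 0 = 1
not not x_1 and (((x_1 implies x_1) iff not x_3) implies not (x_1 iff x_1)) = 1 and 1 = 1
not x_1 = not 1/4 = 0
x_1 iff not x_1 = 1/4 iff 0 = 0
not (x_1 iff not x_1) = not 0 = 1
x_3 implies x_2 = 7/8 implies 1/4 = 1/4
x_3 implies x_2 = 7/8 implies 1/4 = 1/4
(x_3 implies x_2) and (x_3 implies x_2) = 1/4 and 1/4 = 1/4
not (x_1 iff not x_1) and ((x_3 implies x_2) and (x_3 implies x_2)) = 1 and 1/4 = 1/4
(not not x_1 and (((x_1 implies x_1) iff not x_3) implies not (x_1 iff x_1))) implies (not (x_1 iff not x_1) and ((x_3 implies x_2) and (x_3 implies x_2))) = 1 implies 1/4 = 1/4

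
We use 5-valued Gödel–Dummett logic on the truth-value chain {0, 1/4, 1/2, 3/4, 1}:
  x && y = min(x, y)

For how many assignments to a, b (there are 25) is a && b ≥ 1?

1

value 1: 1 assignment (counts)
value 3/4: 3 assignments
value 1/2: 5 assignments
value 1/4: 7 assignments
value 0: 9 assignments
So 1 of the 25 assignments meets the threshold.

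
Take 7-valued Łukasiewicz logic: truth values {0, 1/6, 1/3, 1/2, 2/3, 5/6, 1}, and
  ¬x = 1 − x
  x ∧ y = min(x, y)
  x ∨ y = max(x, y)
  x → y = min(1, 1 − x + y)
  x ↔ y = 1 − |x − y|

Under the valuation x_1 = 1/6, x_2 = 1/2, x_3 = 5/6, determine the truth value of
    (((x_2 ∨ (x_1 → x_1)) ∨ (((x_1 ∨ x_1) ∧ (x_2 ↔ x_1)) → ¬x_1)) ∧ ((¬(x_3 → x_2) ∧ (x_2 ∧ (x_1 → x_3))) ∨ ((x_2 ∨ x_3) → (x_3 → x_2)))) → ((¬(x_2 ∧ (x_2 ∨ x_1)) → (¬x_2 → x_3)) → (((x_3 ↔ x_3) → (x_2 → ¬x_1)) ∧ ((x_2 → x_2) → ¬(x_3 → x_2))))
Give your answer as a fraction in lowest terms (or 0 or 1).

x_1 → x_1 = 1/6 → 1/6 = 1
x_2 ∨ (x_1 → x_1) = 1/2 ∨ 1 = 1
x_1 ∨ x_1 = 1/6 ∨ 1/6 = 1/6
x_2 ↔ x_1 = 1/2 ↔ 1/6 = 2/3
(x_1 ∨ x_1) ∧ (x_2 ↔ x_1) = 1/6 ∧ 2/3 = 1/6
¬x_1 = ¬1/6 = 5/6
((x_1 ∨ x_1) ∧ (x_2 ↔ x_1)) → ¬x_1 = 1/6 → 5/6 = 1
(x_2 ∨ (x_1 → x_1)) ∨ (((x_1 ∨ x_1) ∧ (x_2 ↔ x_1)) → ¬x_1) = 1 ∨ 1 = 1
x_3 → x_2 = 5/6 → 1/2 = 2/3
¬(x_3 → x_2) = ¬2/3 = 1/3
x_1 → x_3 = 1/6 → 5/6 = 1
x_2 ∧ (x_1 → x_3) = 1/2 ∧ 1 = 1/2
¬(x_3 → x_2) ∧ (x_2 ∧ (x_1 → x_3)) = 1/3 ∧ 1/2 = 1/3
x_2 ∨ x_3 = 1/2 ∨ 5/6 = 5/6
x_3 → x_2 = 5/6 → 1/2 = 2/3
(x_2 ∨ x_3) → (x_3 → x_2) = 5/6 → 2/3 = 5/6
(¬(x_3 → x_2) ∧ (x_2 ∧ (x_1 → x_3))) ∨ ((x_2 ∨ x_3) → (x_3 → x_2)) = 1/3 ∨ 5/6 = 5/6
((x_2 ∨ (x_1 → x_1)) ∨ (((x_1 ∨ x_1) ∧ (x_2 ↔ x_1)) → ¬x_1)) ∧ ((¬(x_3 → x_2) ∧ (x_2 ∧ (x_1 → x_3))) ∨ ((x_2 ∨ x_3) → (x_3 → x_2))) = 1 ∧ 5/6 = 5/6
x_2 ∨ x_1 = 1/2 ∨ 1/6 = 1/2
x_2 ∧ (x_2 ∨ x_1) = 1/2 ∧ 1/2 = 1/2
¬(x_2 ∧ (x_2 ∨ x_1)) = ¬1/2 = 1/2
¬x_2 = ¬1/2 = 1/2
¬x_2 → x_3 = 1/2 → 5/6 = 1
¬(x_2 ∧ (x_2 ∨ x_1)) → (¬x_2 → x_3) = 1/2 → 1 = 1
x_3 ↔ x_3 = 5/6 ↔ 5/6 = 1
¬x_1 = ¬1/6 = 5/6
x_2 → ¬x_1 = 1/2 → 5/6 = 1
(x_3 ↔ x_3) → (x_2 → ¬x_1) = 1 → 1 = 1
x_2 → x_2 = 1/2 → 1/2 = 1
x_3 → x_2 = 5/6 → 1/2 = 2/3
¬(x_3 → x_2) = ¬2/3 = 1/3
(x_2 → x_2) → ¬(x_3 → x_2) = 1 → 1/3 = 1/3
((x_3 ↔ x_3) → (x_2 → ¬x_1)) ∧ ((x_2 → x_2) → ¬(x_3 → x_2)) = 1 ∧ 1/3 = 1/3
(¬(x_2 ∧ (x_2 ∨ x_1)) → (¬x_2 → x_3)) → (((x_3 ↔ x_3) → (x_2 → ¬x_1)) ∧ ((x_2 → x_2) → ¬(x_3 → x_2))) = 1 → 1/3 = 1/3
(((x_2 ∨ (x_1 → x_1)) ∨ (((x_1 ∨ x_1) ∧ (x_2 ↔ x_1)) → ¬x_1)) ∧ ((¬(x_3 → x_2) ∧ (x_2 ∧ (x_1 → x_3))) ∨ ((x_2 ∨ x_3) → (x_3 → x_2)))) → ((¬(x_2 ∧ (x_2 ∨ x_1)) → (¬x_2 → x_3)) → (((x_3 ↔ x_3) → (x_2 → ¬x_1)) ∧ ((x_2 → x_2) → ¬(x_3 → x_2)))) = 5/6 → 1/3 = 1/2

1/2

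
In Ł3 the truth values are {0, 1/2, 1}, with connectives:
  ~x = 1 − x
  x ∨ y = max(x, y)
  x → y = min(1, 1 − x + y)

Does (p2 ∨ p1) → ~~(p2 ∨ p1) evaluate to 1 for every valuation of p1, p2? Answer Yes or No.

Yes

p1 = 0, p2 = 0 ↦ 1
p1 = 0, p2 = 1/2 ↦ 1
p1 = 0, p2 = 1 ↦ 1
p1 = 1/2, p2 = 0 ↦ 1
p1 = 1/2, p2 = 1/2 ↦ 1
p1 = 1/2, p2 = 1 ↦ 1
p1 = 1, p2 = 0 ↦ 1
p1 = 1, p2 = 1/2 ↦ 1
p1 = 1, p2 = 1 ↦ 1
Every assignment gives a value ≥ 1.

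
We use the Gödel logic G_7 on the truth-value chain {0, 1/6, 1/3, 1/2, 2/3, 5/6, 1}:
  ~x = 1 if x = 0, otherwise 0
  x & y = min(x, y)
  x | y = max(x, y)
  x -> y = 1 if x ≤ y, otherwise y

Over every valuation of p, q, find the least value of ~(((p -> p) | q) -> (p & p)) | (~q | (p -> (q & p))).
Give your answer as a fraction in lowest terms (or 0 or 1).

Take p = 1/3, q = 1/6:
p -> p = 1/3 -> 1/3 = 1
(p -> p) | q = 1 | 1/6 = 1
p & p = 1/3 & 1/3 = 1/3
((p -> p) | q) -> (p & p) = 1 -> 1/3 = 1/3
~(((p -> p) | q) -> (p & p)) = ~1/3 = 0
~q = ~1/6 = 0
q & p = 1/6 & 1/3 = 1/6
p -> (q & p) = 1/3 -> 1/6 = 1/6
~q | (p -> (q & p)) = 0 | 1/6 = 1/6
~(((p -> p) | q) -> (p & p)) | (~q | (p -> (q & p))) = 0 | 1/6 = 1/6
No assignment yields a value below 1/6, so this is the minimum.

1/6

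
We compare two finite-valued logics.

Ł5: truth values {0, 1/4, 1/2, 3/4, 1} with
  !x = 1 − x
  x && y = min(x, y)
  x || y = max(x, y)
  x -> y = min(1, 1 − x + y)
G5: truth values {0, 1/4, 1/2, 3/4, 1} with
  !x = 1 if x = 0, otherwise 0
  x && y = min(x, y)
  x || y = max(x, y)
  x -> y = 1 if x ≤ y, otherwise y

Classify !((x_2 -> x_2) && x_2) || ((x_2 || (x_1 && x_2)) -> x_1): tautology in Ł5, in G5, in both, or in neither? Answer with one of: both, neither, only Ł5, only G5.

In Ł5: at x_1 = 0, x_2 = 1/4 the value is 3/4 — not a tautology.
In G5: at x_1 = 0, x_2 = 1/4 the value is 0 — not a tautology.

neither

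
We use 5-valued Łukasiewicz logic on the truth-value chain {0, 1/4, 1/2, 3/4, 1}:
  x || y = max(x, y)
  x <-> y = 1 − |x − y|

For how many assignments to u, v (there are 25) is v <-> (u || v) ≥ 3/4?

19

value 1: 15 assignments (counts)
value 3/4: 4 assignments (counts)
value 1/2: 3 assignments
value 1/4: 2 assignments
value 0: 1 assignment
So 19 of the 25 assignments meet the threshold.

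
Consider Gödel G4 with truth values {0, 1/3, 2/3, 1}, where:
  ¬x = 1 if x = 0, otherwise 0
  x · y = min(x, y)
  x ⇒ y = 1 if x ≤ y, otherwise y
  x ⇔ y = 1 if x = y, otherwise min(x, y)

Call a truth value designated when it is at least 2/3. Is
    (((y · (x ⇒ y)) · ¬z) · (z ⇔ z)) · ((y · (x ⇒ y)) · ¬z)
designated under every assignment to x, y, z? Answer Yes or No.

No

Counterexample: take x = 0, y = 0, z = 0.
x ⇒ y = 0 ⇒ 0 = 1
y · (x ⇒ y) = 0 · 1 = 0
¬z = ¬0 = 1
(y · (x ⇒ y)) · ¬z = 0 · 1 = 0
z ⇔ z = 0 ⇔ 0 = 1
((y · (x ⇒ y)) · ¬z) · (z ⇔ z) = 0 · 1 = 0
(((y · (x ⇒ y)) · ¬z) · (z ⇔ z)) · ((y · (x ⇒ y)) · ¬z) = 0 · 0 = 0
This gives 0, which is below 2/3.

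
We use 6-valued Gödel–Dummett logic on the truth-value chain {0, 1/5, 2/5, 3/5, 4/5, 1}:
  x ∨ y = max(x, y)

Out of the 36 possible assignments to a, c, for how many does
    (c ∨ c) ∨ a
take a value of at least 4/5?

20

value 1: 11 assignments (counts)
value 4/5: 9 assignments (counts)
value 3/5: 7 assignments
value 2/5: 5 assignments
value 1/5: 3 assignments
value 0: 1 assignment
So 20 of the 36 assignments meet the threshold.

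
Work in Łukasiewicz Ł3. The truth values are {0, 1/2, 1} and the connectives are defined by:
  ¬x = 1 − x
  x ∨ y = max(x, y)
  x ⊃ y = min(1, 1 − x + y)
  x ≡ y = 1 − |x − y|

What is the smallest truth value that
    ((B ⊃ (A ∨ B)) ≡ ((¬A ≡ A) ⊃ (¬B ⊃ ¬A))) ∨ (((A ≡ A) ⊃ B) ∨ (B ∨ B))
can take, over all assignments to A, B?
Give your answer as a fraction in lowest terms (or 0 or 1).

1/2

Take A = 1/2, B = 0:
A ∨ B = 1/2 ∨ 0 = 1/2
B ⊃ (A ∨ B) = 0 ⊃ 1/2 = 1
¬A = ¬1/2 = 1/2
¬A ≡ A = 1/2 ≡ 1/2 = 1
¬B = ¬0 = 1
¬A = ¬1/2 = 1/2
¬B ⊃ ¬A = 1 ⊃ 1/2 = 1/2
(¬A ≡ A) ⊃ (¬B ⊃ ¬A) = 1 ⊃ 1/2 = 1/2
(B ⊃ (A ∨ B)) ≡ ((¬A ≡ A) ⊃ (¬B ⊃ ¬A)) = 1 ≡ 1/2 = 1/2
A ≡ A = 1/2 ≡ 1/2 = 1
(A ≡ A) ⊃ B = 1 ⊃ 0 = 0
B ∨ B = 0 ∨ 0 = 0
((A ≡ A) ⊃ B) ∨ (B ∨ B) = 0 ∨ 0 = 0
((B ⊃ (A ∨ B)) ≡ ((¬A ≡ A) ⊃ (¬B ⊃ ¬A))) ∨ (((A ≡ A) ⊃ B) ∨ (B ∨ B)) = 1/2 ∨ 0 = 1/2
No assignment yields a value below 1/2, so this is the minimum.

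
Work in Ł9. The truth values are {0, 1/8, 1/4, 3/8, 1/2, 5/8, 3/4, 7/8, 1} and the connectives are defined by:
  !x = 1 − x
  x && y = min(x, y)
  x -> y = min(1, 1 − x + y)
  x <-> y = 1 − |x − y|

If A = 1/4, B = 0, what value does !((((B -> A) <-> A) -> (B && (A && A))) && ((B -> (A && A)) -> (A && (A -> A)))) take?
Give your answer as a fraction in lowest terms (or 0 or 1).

B -> A = 0 -> 1/4 = 1
(B -> A) <-> A = 1 <-> 1/4 = 1/4
A && A = 1/4 && 1/4 = 1/4
B && (A && A) = 0 && 1/4 = 0
((B -> A) <-> A) -> (B && (A && A)) = 1/4 -> 0 = 3/4
A && A = 1/4 && 1/4 = 1/4
B -> (A && A) = 0 -> 1/4 = 1
A -> A = 1/4 -> 1/4 = 1
A && (A -> A) = 1/4 && 1 = 1/4
(B -> (A && A)) -> (A && (A -> A)) = 1 -> 1/4 = 1/4
(((B -> A) <-> A) -> (B && (A && A))) && ((B -> (A && A)) -> (A && (A -> A))) = 3/4 && 1/4 = 1/4
!((((B -> A) <-> A) -> (B && (A && A))) && ((B -> (A && A)) -> (A && (A -> A)))) = !1/4 = 3/4

3/4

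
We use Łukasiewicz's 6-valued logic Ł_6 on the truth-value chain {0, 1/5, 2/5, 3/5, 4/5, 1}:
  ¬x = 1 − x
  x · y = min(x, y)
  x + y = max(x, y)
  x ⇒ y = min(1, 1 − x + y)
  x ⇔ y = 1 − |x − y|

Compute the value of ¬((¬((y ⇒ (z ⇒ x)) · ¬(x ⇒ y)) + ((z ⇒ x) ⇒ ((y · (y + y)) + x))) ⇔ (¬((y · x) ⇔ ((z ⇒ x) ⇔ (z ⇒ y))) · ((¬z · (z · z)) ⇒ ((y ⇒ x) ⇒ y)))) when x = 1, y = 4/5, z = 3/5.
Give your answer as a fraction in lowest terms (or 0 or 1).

z ⇒ x = 3/5 ⇒ 1 = 1
y ⇒ (z ⇒ x) = 4/5 ⇒ 1 = 1
x ⇒ y = 1 ⇒ 4/5 = 4/5
¬(x ⇒ y) = ¬4/5 = 1/5
(y ⇒ (z ⇒ x)) · ¬(x ⇒ y) = 1 · 1/5 = 1/5
¬((y ⇒ (z ⇒ x)) · ¬(x ⇒ y)) = ¬1/5 = 4/5
z ⇒ x = 3/5 ⇒ 1 = 1
y + y = 4/5 + 4/5 = 4/5
y · (y + y) = 4/5 · 4/5 = 4/5
(y · (y + y)) + x = 4/5 + 1 = 1
(z ⇒ x) ⇒ ((y · (y + y)) + x) = 1 ⇒ 1 = 1
¬((y ⇒ (z ⇒ x)) · ¬(x ⇒ y)) + ((z ⇒ x) ⇒ ((y · (y + y)) + x)) = 4/5 + 1 = 1
y · x = 4/5 · 1 = 4/5
z ⇒ x = 3/5 ⇒ 1 = 1
z ⇒ y = 3/5 ⇒ 4/5 = 1
(z ⇒ x) ⇔ (z ⇒ y) = 1 ⇔ 1 = 1
(y · x) ⇔ ((z ⇒ x) ⇔ (z ⇒ y)) = 4/5 ⇔ 1 = 4/5
¬((y · x) ⇔ ((z ⇒ x) ⇔ (z ⇒ y))) = ¬4/5 = 1/5
¬z = ¬3/5 = 2/5
z · z = 3/5 · 3/5 = 3/5
¬z · (z · z) = 2/5 · 3/5 = 2/5
y ⇒ x = 4/5 ⇒ 1 = 1
(y ⇒ x) ⇒ y = 1 ⇒ 4/5 = 4/5
(¬z · (z · z)) ⇒ ((y ⇒ x) ⇒ y) = 2/5 ⇒ 4/5 = 1
¬((y · x) ⇔ ((z ⇒ x) ⇔ (z ⇒ y))) · ((¬z · (z · z)) ⇒ ((y ⇒ x) ⇒ y)) = 1/5 · 1 = 1/5
(¬((y ⇒ (z ⇒ x)) · ¬(x ⇒ y)) + ((z ⇒ x) ⇒ ((y · (y + y)) + x))) ⇔ (¬((y · x) ⇔ ((z ⇒ x) ⇔ (z ⇒ y))) · ((¬z · (z · z)) ⇒ ((y ⇒ x) ⇒ y))) = 1 ⇔ 1/5 = 1/5
¬((¬((y ⇒ (z ⇒ x)) · ¬(x ⇒ y)) + ((z ⇒ x) ⇒ ((y · (y + y)) + x))) ⇔ (¬((y · x) ⇔ ((z ⇒ x) ⇔ (z ⇒ y))) · ((¬z · (z · z)) ⇒ ((y ⇒ x) ⇒ y)))) = ¬1/5 = 4/5

4/5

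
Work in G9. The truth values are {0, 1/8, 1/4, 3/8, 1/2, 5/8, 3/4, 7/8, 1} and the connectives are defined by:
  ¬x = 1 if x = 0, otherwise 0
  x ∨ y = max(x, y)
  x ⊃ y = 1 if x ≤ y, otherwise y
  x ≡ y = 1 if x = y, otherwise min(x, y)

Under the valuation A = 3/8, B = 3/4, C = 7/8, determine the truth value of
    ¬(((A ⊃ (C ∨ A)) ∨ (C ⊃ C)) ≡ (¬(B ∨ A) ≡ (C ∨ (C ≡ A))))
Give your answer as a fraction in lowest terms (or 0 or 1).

C ∨ A = 7/8 ∨ 3/8 = 7/8
A ⊃ (C ∨ A) = 3/8 ⊃ 7/8 = 1
C ⊃ C = 7/8 ⊃ 7/8 = 1
(A ⊃ (C ∨ A)) ∨ (C ⊃ C) = 1 ∨ 1 = 1
B ∨ A = 3/4 ∨ 3/8 = 3/4
¬(B ∨ A) = ¬3/4 = 0
C ≡ A = 7/8 ≡ 3/8 = 3/8
C ∨ (C ≡ A) = 7/8 ∨ 3/8 = 7/8
¬(B ∨ A) ≡ (C ∨ (C ≡ A)) = 0 ≡ 7/8 = 0
((A ⊃ (C ∨ A)) ∨ (C ⊃ C)) ≡ (¬(B ∨ A) ≡ (C ∨ (C ≡ A))) = 1 ≡ 0 = 0
¬(((A ⊃ (C ∨ A)) ∨ (C ⊃ C)) ≡ (¬(B ∨ A) ≡ (C ∨ (C ≡ A)))) = ¬0 = 1

1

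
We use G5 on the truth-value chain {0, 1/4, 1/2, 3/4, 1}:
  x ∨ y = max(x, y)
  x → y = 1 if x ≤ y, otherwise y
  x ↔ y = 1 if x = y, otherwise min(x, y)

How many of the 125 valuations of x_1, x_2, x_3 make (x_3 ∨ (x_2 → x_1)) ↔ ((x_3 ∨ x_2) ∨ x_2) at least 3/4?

66

value 1: 39 assignments (counts)
value 3/4: 27 assignments (counts)
value 1/2: 28 assignments
value 1/4: 22 assignments
value 0: 9 assignments
So 66 of the 125 assignments meet the threshold.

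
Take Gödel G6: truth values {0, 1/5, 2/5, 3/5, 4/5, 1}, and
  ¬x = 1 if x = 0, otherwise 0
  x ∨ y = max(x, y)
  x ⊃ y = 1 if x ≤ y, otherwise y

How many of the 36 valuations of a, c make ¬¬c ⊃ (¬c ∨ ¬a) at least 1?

value 1: 11 assignments (counts)
value 0: 25 assignments
So 11 of the 36 assignments meet the threshold.

11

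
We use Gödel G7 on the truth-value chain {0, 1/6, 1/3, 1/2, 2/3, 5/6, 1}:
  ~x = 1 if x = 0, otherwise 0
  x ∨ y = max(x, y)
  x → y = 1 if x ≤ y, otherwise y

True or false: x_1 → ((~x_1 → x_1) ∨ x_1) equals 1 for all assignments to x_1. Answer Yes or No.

Yes

x_1 = 0 ↦ 1
x_1 = 1/6 ↦ 1
x_1 = 1/3 ↦ 1
x_1 = 1/2 ↦ 1
x_1 = 2/3 ↦ 1
x_1 = 5/6 ↦ 1
x_1 = 1 ↦ 1
Every assignment gives a value ≥ 1.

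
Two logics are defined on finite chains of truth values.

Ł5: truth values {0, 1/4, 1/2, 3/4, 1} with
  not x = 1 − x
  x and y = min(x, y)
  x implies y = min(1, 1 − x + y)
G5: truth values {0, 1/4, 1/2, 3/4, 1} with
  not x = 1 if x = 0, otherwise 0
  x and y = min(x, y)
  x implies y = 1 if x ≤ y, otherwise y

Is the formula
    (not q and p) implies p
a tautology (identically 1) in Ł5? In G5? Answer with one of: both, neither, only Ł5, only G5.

both

In Ł5: every assignment gives 1 — tautology.
In G5: every assignment gives 1 — tautology.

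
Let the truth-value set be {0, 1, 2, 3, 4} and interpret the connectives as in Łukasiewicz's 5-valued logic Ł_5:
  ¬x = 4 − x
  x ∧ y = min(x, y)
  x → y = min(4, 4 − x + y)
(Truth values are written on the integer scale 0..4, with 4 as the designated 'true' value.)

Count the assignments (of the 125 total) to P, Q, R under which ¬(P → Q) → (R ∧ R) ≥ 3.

115

value 4: 105 assignments (counts)
value 3: 10 assignments (counts)
value 2: 6 assignments
value 1: 3 assignments
value 0: 1 assignment
So 115 of the 125 assignments meet the threshold.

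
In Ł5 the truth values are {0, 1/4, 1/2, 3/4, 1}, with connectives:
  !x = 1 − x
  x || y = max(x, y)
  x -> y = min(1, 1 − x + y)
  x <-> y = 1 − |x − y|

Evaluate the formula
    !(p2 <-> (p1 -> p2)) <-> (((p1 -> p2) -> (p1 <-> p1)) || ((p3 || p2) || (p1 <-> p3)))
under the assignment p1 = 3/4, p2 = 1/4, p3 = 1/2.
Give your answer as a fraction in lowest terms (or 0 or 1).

p1 -> p2 = 3/4 -> 1/4 = 1/2
p2 <-> (p1 -> p2) = 1/4 <-> 1/2 = 3/4
!(p2 <-> (p1 -> p2)) = !3/4 = 1/4
p1 -> p2 = 3/4 -> 1/4 = 1/2
p1 <-> p1 = 3/4 <-> 3/4 = 1
(p1 -> p2) -> (p1 <-> p1) = 1/2 -> 1 = 1
p3 || p2 = 1/2 || 1/4 = 1/2
p1 <-> p3 = 3/4 <-> 1/2 = 3/4
(p3 || p2) || (p1 <-> p3) = 1/2 || 3/4 = 3/4
((p1 -> p2) -> (p1 <-> p1)) || ((p3 || p2) || (p1 <-> p3)) = 1 || 3/4 = 1
!(p2 <-> (p1 -> p2)) <-> (((p1 -> p2) -> (p1 <-> p1)) || ((p3 || p2) || (p1 <-> p3))) = 1/4 <-> 1 = 1/4

1/4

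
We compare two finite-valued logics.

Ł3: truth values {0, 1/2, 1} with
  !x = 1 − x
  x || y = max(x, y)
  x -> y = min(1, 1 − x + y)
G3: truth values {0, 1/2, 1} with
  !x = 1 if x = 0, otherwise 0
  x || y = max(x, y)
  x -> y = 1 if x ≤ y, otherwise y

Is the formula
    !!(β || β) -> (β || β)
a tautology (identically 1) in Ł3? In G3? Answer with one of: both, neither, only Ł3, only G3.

In Ł3: every assignment gives 1 — tautology.
In G3: at β = 1/2 the value is 1/2 — not a tautology.

only Ł3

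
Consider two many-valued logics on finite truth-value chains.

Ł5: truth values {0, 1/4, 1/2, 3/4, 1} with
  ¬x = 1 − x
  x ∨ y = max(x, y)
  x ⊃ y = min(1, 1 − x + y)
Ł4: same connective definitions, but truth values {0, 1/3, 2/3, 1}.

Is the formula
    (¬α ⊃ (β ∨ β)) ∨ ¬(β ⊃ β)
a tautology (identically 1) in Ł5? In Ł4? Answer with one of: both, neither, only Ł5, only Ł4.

In Ł5: at α = 0, β = 0 the value is 0 — not a tautology.
In Ł4: at α = 0, β = 0 the value is 0 — not a tautology.

neither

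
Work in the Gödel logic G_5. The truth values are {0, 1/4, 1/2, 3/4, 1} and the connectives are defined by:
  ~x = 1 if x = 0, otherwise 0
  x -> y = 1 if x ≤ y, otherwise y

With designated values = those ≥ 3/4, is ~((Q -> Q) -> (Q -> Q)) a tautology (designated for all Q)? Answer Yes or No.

Counterexample: take Q = 0.
Q -> Q = 0 -> 0 = 1
Q -> Q = 0 -> 0 = 1
(Q -> Q) -> (Q -> Q) = 1 -> 1 = 1
~((Q -> Q) -> (Q -> Q)) = ~1 = 0
This gives 0, which is below 3/4.

No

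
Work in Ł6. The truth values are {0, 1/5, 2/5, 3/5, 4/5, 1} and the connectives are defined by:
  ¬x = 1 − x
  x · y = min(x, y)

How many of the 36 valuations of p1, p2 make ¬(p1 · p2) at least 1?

value 1: 11 assignments (counts)
value 4/5: 9 assignments
value 3/5: 7 assignments
value 2/5: 5 assignments
value 1/5: 3 assignments
value 0: 1 assignment
So 11 of the 36 assignments meet the threshold.

11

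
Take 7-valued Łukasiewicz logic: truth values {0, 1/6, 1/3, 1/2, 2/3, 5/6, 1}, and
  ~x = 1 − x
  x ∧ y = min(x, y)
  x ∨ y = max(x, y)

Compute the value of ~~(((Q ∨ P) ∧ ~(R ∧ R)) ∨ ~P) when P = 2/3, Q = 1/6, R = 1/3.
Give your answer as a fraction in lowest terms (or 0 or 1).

2/3

Q ∨ P = 1/6 ∨ 2/3 = 2/3
R ∧ R = 1/3 ∧ 1/3 = 1/3
~(R ∧ R) = ~1/3 = 2/3
(Q ∨ P) ∧ ~(R ∧ R) = 2/3 ∧ 2/3 = 2/3
~P = ~2/3 = 1/3
((Q ∨ P) ∧ ~(R ∧ R)) ∨ ~P = 2/3 ∨ 1/3 = 2/3
~(((Q ∨ P) ∧ ~(R ∧ R)) ∨ ~P) = ~2/3 = 1/3
~~(((Q ∨ P) ∧ ~(R ∧ R)) ∨ ~P) = ~1/3 = 2/3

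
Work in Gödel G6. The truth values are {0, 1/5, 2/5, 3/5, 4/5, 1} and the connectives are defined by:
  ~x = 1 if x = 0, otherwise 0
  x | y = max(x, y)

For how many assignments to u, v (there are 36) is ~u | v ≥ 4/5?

value 1: 11 assignments (counts)
value 4/5: 5 assignments (counts)
value 3/5: 5 assignments
value 2/5: 5 assignments
value 1/5: 5 assignments
value 0: 5 assignments
So 16 of the 36 assignments meet the threshold.

16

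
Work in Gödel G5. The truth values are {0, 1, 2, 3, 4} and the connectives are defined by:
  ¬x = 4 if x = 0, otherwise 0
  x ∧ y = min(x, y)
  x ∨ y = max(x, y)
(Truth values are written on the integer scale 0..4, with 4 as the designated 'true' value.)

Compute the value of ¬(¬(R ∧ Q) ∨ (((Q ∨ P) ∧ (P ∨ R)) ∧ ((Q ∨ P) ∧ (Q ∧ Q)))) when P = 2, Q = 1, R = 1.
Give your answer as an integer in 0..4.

0

R ∧ Q = 1 ∧ 1 = 1
¬(R ∧ Q) = ¬1 = 0
Q ∨ P = 1 ∨ 2 = 2
P ∨ R = 2 ∨ 1 = 2
(Q ∨ P) ∧ (P ∨ R) = 2 ∧ 2 = 2
Q ∨ P = 1 ∨ 2 = 2
Q ∧ Q = 1 ∧ 1 = 1
(Q ∨ P) ∧ (Q ∧ Q) = 2 ∧ 1 = 1
((Q ∨ P) ∧ (P ∨ R)) ∧ ((Q ∨ P) ∧ (Q ∧ Q)) = 2 ∧ 1 = 1
¬(R ∧ Q) ∨ (((Q ∨ P) ∧ (P ∨ R)) ∧ ((Q ∨ P) ∧ (Q ∧ Q))) = 0 ∨ 1 = 1
¬(¬(R ∧ Q) ∨ (((Q ∨ P) ∧ (P ∨ R)) ∧ ((Q ∨ P) ∧ (Q ∧ Q)))) = ¬1 = 0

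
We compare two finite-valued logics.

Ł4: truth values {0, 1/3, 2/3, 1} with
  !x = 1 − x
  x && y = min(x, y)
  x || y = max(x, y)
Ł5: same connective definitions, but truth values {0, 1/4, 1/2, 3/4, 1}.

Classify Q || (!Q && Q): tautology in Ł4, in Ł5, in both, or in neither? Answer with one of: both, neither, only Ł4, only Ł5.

In Ł4: at Q = 0 the value is 0 — not a tautology.
In Ł5: at Q = 0 the value is 0 — not a tautology.

neither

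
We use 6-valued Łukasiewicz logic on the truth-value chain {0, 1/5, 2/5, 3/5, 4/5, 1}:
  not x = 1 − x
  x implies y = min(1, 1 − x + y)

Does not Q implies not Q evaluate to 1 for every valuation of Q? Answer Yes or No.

Yes

Q = 0 ↦ 1
Q = 1/5 ↦ 1
Q = 2/5 ↦ 1
Q = 3/5 ↦ 1
Q = 4/5 ↦ 1
Q = 1 ↦ 1
Every assignment gives a value ≥ 1.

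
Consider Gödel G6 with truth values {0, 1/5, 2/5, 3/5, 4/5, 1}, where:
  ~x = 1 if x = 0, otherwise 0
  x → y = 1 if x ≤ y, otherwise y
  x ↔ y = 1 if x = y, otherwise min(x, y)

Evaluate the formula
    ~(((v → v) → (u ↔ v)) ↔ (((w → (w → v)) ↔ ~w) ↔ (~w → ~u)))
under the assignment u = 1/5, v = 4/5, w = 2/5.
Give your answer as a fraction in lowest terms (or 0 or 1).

1

v → v = 4/5 → 4/5 = 1
u ↔ v = 1/5 ↔ 4/5 = 1/5
(v → v) → (u ↔ v) = 1 → 1/5 = 1/5
w → v = 2/5 → 4/5 = 1
w → (w → v) = 2/5 → 1 = 1
~w = ~2/5 = 0
(w → (w → v)) ↔ ~w = 1 ↔ 0 = 0
~w = ~2/5 = 0
~u = ~1/5 = 0
~w → ~u = 0 → 0 = 1
((w → (w → v)) ↔ ~w) ↔ (~w → ~u) = 0 ↔ 1 = 0
((v → v) → (u ↔ v)) ↔ (((w → (w → v)) ↔ ~w) ↔ (~w → ~u)) = 1/5 ↔ 0 = 0
~(((v → v) → (u ↔ v)) ↔ (((w → (w → v)) ↔ ~w) ↔ (~w → ~u))) = ~0 = 1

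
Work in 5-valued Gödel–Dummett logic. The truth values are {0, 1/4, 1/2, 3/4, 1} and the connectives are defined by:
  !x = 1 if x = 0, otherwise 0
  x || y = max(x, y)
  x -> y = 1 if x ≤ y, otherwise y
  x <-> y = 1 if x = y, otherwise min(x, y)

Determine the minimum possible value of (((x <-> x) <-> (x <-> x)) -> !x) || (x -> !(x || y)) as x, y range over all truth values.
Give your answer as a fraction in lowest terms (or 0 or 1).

0

Take x = 1/4, y = 0:
x <-> x = 1/4 <-> 1/4 = 1
x <-> x = 1/4 <-> 1/4 = 1
(x <-> x) <-> (x <-> x) = 1 <-> 1 = 1
!x = !1/4 = 0
((x <-> x) <-> (x <-> x)) -> !x = 1 -> 0 = 0
x || y = 1/4 || 0 = 1/4
!(x || y) = !1/4 = 0
x -> !(x || y) = 1/4 -> 0 = 0
(((x <-> x) <-> (x <-> x)) -> !x) || (x -> !(x || y)) = 0 || 0 = 0
No assignment yields a value below 0, so this is the minimum.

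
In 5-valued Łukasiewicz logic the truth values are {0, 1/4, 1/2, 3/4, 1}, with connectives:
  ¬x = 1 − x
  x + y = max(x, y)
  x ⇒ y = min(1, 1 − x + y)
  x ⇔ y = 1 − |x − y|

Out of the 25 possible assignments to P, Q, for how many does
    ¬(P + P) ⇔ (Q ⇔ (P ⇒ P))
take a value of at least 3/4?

value 1: 5 assignments (counts)
value 3/4: 8 assignments (counts)
value 1/2: 6 assignments
value 1/4: 4 assignments
value 0: 2 assignments
So 13 of the 25 assignments meet the threshold.

13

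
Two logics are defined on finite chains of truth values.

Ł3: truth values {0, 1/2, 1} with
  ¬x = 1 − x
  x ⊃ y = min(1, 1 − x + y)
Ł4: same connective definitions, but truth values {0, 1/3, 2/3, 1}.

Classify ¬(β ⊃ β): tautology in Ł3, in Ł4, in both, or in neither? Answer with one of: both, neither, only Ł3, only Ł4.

neither

In Ł3: at β = 0 the value is 0 — not a tautology.
In Ł4: at β = 0 the value is 0 — not a tautology.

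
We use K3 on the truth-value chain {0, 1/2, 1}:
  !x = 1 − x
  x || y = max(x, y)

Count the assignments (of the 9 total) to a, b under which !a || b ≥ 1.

a = 0, b = 0 ↦ 1  ≥
a = 0, b = 1/2 ↦ 1  ≥
a = 0, b = 1 ↦ 1  ≥
a = 1/2, b = 0 ↦ 1/2  <
a = 1/2, b = 1/2 ↦ 1/2  <
a = 1/2, b = 1 ↦ 1  ≥
a = 1, b = 0 ↦ 0  <
a = 1, b = 1/2 ↦ 1/2  <
a = 1, b = 1 ↦ 1  ≥
So 5 of the 9 assignments meet the threshold.

5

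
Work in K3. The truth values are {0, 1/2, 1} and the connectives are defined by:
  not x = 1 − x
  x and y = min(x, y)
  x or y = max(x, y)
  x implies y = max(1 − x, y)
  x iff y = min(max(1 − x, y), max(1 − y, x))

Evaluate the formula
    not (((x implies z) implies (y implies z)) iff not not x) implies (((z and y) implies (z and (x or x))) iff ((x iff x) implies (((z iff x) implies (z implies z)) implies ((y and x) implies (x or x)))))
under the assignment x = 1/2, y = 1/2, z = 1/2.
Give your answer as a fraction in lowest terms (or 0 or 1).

x implies z = 1/2 implies 1/2 = 1/2
y implies z = 1/2 implies 1/2 = 1/2
(x implies z) implies (y implies z) = 1/2 implies 1/2 = 1/2
not x = not 1/2 = 1/2
not not x = not 1/2 = 1/2
((x implies z) implies (y implies z)) iff not not x = 1/2 iff 1/2 = 1/2
not (((x implies z) implies (y implies z)) iff not not x) = not 1/2 = 1/2
z and y = 1/2 and 1/2 = 1/2
x or x = 1/2 or 1/2 = 1/2
z and (x or x) = 1/2 and 1/2 = 1/2
(z and y) implies (z and (x or x)) = 1/2 implies 1/2 = 1/2
x iff x = 1/2 iff 1/2 = 1/2
z iff x = 1/2 iff 1/2 = 1/2
z implies z = 1/2 implies 1/2 = 1/2
(z iff x) implies (z implies z) = 1/2 implies 1/2 = 1/2
y and x = 1/2 and 1/2 = 1/2
x or x = 1/2 or 1/2 = 1/2
(y and x) implies (x or x) = 1/2 implies 1/2 = 1/2
((z iff x) implies (z implies z)) implies ((y and x) implies (x or x)) = 1/2 implies 1/2 = 1/2
(x iff x) implies (((z iff x) implies (z implies z)) implies ((y and x) implies (x or x))) = 1/2 implies 1/2 = 1/2
((z and y) implies (z and (x or x))) iff ((x iff x) implies (((z iff x) implies (z implies z)) implies ((y and x) implies (x or x)))) = 1/2 iff 1/2 = 1/2
not (((x implies z) implies (y implies z)) iff not not x) implies (((z and y) implies (z and (x or x))) iff ((x iff x) implies (((z iff x) implies (z implies z)) implies ((y and x) implies (x or x))))) = 1/2 implies 1/2 = 1/2

1/2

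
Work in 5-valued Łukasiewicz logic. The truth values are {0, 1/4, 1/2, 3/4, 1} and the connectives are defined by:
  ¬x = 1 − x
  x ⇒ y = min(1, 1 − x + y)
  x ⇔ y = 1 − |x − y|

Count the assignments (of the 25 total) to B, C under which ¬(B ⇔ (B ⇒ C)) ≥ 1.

value 1: 6 assignments (counts)
value 3/4: 5 assignments
value 1/2: 6 assignments
value 1/4: 5 assignments
value 0: 3 assignments
So 6 of the 25 assignments meet the threshold.

6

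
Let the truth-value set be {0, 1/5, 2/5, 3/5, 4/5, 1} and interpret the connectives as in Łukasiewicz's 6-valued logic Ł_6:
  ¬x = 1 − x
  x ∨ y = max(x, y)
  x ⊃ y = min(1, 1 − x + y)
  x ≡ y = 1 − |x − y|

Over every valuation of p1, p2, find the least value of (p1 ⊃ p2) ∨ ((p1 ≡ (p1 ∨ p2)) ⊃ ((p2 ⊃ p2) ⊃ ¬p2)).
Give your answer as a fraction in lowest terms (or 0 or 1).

Take p1 = 4/5, p2 = 2/5:
p1 ⊃ p2 = 4/5 ⊃ 2/5 = 3/5
p1 ∨ p2 = 4/5 ∨ 2/5 = 4/5
p1 ≡ (p1 ∨ p2) = 4/5 ≡ 4/5 = 1
p2 ⊃ p2 = 2/5 ⊃ 2/5 = 1
¬p2 = ¬2/5 = 3/5
(p2 ⊃ p2) ⊃ ¬p2 = 1 ⊃ 3/5 = 3/5
(p1 ≡ (p1 ∨ p2)) ⊃ ((p2 ⊃ p2) ⊃ ¬p2) = 1 ⊃ 3/5 = 3/5
(p1 ⊃ p2) ∨ ((p1 ≡ (p1 ∨ p2)) ⊃ ((p2 ⊃ p2) ⊃ ¬p2)) = 3/5 ∨ 3/5 = 3/5
No assignment yields a value below 3/5, so this is the minimum.

3/5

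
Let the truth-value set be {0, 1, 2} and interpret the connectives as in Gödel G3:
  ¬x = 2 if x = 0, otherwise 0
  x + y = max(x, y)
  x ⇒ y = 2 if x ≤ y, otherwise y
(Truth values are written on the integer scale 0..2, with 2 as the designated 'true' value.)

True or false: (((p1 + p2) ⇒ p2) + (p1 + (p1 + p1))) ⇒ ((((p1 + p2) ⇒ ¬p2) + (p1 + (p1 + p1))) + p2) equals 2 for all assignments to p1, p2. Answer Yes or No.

Counterexample: take p1 = 0, p2 = 1.
p1 + p2 = 0 + 1 = 1
(p1 + p2) ⇒ p2 = 1 ⇒ 1 = 2
p1 + p1 = 0 + 0 = 0
p1 + (p1 + p1) = 0 + 0 = 0
((p1 + p2) ⇒ p2) + (p1 + (p1 + p1)) = 2 + 0 = 2
p1 + p2 = 0 + 1 = 1
¬p2 = ¬1 = 0
(p1 + p2) ⇒ ¬p2 = 1 ⇒ 0 = 0
p1 + p1 = 0 + 0 = 0
p1 + (p1 + p1) = 0 + 0 = 0
((p1 + p2) ⇒ ¬p2) + (p1 + (p1 + p1)) = 0 + 0 = 0
(((p1 + p2) ⇒ ¬p2) + (p1 + (p1 + p1))) + p2 = 0 + 1 = 1
(((p1 + p2) ⇒ p2) + (p1 + (p1 + p1))) ⇒ ((((p1 + p2) ⇒ ¬p2) + (p1 + (p1 + p1))) + p2) = 2 ⇒ 1 = 1
This gives 1 ≠ 2.

No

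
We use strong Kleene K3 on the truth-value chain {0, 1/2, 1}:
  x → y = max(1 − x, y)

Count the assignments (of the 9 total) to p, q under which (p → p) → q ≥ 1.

p = 0, q = 0 ↦ 0  <
p = 0, q = 1/2 ↦ 1/2  <
p = 0, q = 1 ↦ 1  ≥
p = 1/2, q = 0 ↦ 1/2  <
p = 1/2, q = 1/2 ↦ 1/2  <
p = 1/2, q = 1 ↦ 1  ≥
p = 1, q = 0 ↦ 0  <
p = 1, q = 1/2 ↦ 1/2  <
p = 1, q = 1 ↦ 1  ≥
So 3 of the 9 assignments meet the threshold.

3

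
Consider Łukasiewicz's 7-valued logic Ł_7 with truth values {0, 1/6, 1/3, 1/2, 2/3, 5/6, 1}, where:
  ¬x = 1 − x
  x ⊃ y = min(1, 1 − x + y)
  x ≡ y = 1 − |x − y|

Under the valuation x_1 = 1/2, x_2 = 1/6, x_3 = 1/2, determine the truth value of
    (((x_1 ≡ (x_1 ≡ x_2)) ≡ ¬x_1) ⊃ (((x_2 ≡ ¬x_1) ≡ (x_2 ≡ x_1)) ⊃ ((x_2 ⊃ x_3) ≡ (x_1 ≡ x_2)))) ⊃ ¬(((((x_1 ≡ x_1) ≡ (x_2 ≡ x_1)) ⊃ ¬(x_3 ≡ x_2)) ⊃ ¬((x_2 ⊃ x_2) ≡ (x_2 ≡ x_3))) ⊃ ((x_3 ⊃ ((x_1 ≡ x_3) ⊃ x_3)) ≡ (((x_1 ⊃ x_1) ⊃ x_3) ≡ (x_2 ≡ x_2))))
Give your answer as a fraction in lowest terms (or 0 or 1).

x_1 ≡ x_2 = 1/2 ≡ 1/6 = 2/3
x_1 ≡ (x_1 ≡ x_2) = 1/2 ≡ 2/3 = 5/6
¬x_1 = ¬1/2 = 1/2
(x_1 ≡ (x_1 ≡ x_2)) ≡ ¬x_1 = 5/6 ≡ 1/2 = 2/3
¬x_1 = ¬1/2 = 1/2
x_2 ≡ ¬x_1 = 1/6 ≡ 1/2 = 2/3
x_2 ≡ x_1 = 1/6 ≡ 1/2 = 2/3
(x_2 ≡ ¬x_1) ≡ (x_2 ≡ x_1) = 2/3 ≡ 2/3 = 1
x_2 ⊃ x_3 = 1/6 ⊃ 1/2 = 1
x_1 ≡ x_2 = 1/2 ≡ 1/6 = 2/3
(x_2 ⊃ x_3) ≡ (x_1 ≡ x_2) = 1 ≡ 2/3 = 2/3
((x_2 ≡ ¬x_1) ≡ (x_2 ≡ x_1)) ⊃ ((x_2 ⊃ x_3) ≡ (x_1 ≡ x_2)) = 1 ⊃ 2/3 = 2/3
((x_1 ≡ (x_1 ≡ x_2)) ≡ ¬x_1) ⊃ (((x_2 ≡ ¬x_1) ≡ (x_2 ≡ x_1)) ⊃ ((x_2 ⊃ x_3) ≡ (x_1 ≡ x_2))) = 2/3 ⊃ 2/3 = 1
x_1 ≡ x_1 = 1/2 ≡ 1/2 = 1
x_2 ≡ x_1 = 1/6 ≡ 1/2 = 2/3
(x_1 ≡ x_1) ≡ (x_2 ≡ x_1) = 1 ≡ 2/3 = 2/3
x_3 ≡ x_2 = 1/2 ≡ 1/6 = 2/3
¬(x_3 ≡ x_2) = ¬2/3 = 1/3
((x_1 ≡ x_1) ≡ (x_2 ≡ x_1)) ⊃ ¬(x_3 ≡ x_2) = 2/3 ⊃ 1/3 = 2/3
x_2 ⊃ x_2 = 1/6 ⊃ 1/6 = 1
x_2 ≡ x_3 = 1/6 ≡ 1/2 = 2/3
(x_2 ⊃ x_2) ≡ (x_2 ≡ x_3) = 1 ≡ 2/3 = 2/3
¬((x_2 ⊃ x_2) ≡ (x_2 ≡ x_3)) = ¬2/3 = 1/3
(((x_1 ≡ x_1) ≡ (x_2 ≡ x_1)) ⊃ ¬(x_3 ≡ x_2)) ⊃ ¬((x_2 ⊃ x_2) ≡ (x_2 ≡ x_3)) = 2/3 ⊃ 1/3 = 2/3
x_1 ≡ x_3 = 1/2 ≡ 1/2 = 1
(x_1 ≡ x_3) ⊃ x_3 = 1 ⊃ 1/2 = 1/2
x_3 ⊃ ((x_1 ≡ x_3) ⊃ x_3) = 1/2 ⊃ 1/2 = 1
x_1 ⊃ x_1 = 1/2 ⊃ 1/2 = 1
(x_1 ⊃ x_1) ⊃ x_3 = 1 ⊃ 1/2 = 1/2
x_2 ≡ x_2 = 1/6 ≡ 1/6 = 1
((x_1 ⊃ x_1) ⊃ x_3) ≡ (x_2 ≡ x_2) = 1/2 ≡ 1 = 1/2
(x_3 ⊃ ((x_1 ≡ x_3) ⊃ x_3)) ≡ (((x_1 ⊃ x_1) ⊃ x_3) ≡ (x_2 ≡ x_2)) = 1 ≡ 1/2 = 1/2
((((x_1 ≡ x_1) ≡ (x_2 ≡ x_1)) ⊃ ¬(x_3 ≡ x_2)) ⊃ ¬((x_2 ⊃ x_2) ≡ (x_2 ≡ x_3))) ⊃ ((x_3 ⊃ ((x_1 ≡ x_3) ⊃ x_3)) ≡ (((x_1 ⊃ x_1) ⊃ x_3) ≡ (x_2 ≡ x_2))) = 2/3 ⊃ 1/2 = 5/6
¬(((((x_1 ≡ x_1) ≡ (x_2 ≡ x_1)) ⊃ ¬(x_3 ≡ x_2)) ⊃ ¬((x_2 ⊃ x_2) ≡ (x_2 ≡ x_3))) ⊃ ((x_3 ⊃ ((x_1 ≡ x_3) ⊃ x_3)) ≡ (((x_1 ⊃ x_1) ⊃ x_3) ≡ (x_2 ≡ x_2)))) = ¬5/6 = 1/6
(((x_1 ≡ (x_1 ≡ x_2)) ≡ ¬x_1) ⊃ (((x_2 ≡ ¬x_1) ≡ (x_2 ≡ x_1)) ⊃ ((x_2 ⊃ x_3) ≡ (x_1 ≡ x_2)))) ⊃ ¬(((((x_1 ≡ x_1) ≡ (x_2 ≡ x_1)) ⊃ ¬(x_3 ≡ x_2)) ⊃ ¬((x_2 ⊃ x_2) ≡ (x_2 ≡ x_3))) ⊃ ((x_3 ⊃ ((x_1 ≡ x_3) ⊃ x_3)) ≡ (((x_1 ⊃ x_1) ⊃ x_3) ≡ (x_2 ≡ x_2)))) = 1 ⊃ 1/6 = 1/6

1/6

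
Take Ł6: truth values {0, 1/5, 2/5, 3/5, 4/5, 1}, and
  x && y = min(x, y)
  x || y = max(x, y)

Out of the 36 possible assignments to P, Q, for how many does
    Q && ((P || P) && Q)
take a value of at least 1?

value 1: 1 assignment (counts)
value 4/5: 3 assignments
value 3/5: 5 assignments
value 2/5: 7 assignments
value 1/5: 9 assignments
value 0: 11 assignments
So 1 of the 36 assignments meets the threshold.

1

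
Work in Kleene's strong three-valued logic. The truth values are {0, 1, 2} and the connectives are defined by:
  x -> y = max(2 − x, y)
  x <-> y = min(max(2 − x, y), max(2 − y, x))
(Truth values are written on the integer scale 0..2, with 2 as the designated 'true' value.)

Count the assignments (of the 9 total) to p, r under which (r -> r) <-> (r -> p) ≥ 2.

4

p = 0, r = 0 ↦ 2  ≥
p = 0, r = 1 ↦ 1  <
p = 0, r = 2 ↦ 0  <
p = 1, r = 0 ↦ 2  ≥
p = 1, r = 1 ↦ 1  <
p = 1, r = 2 ↦ 1  <
p = 2, r = 0 ↦ 2  ≥
p = 2, r = 1 ↦ 1  <
p = 2, r = 2 ↦ 2  ≥
So 4 of the 9 assignments meet the threshold.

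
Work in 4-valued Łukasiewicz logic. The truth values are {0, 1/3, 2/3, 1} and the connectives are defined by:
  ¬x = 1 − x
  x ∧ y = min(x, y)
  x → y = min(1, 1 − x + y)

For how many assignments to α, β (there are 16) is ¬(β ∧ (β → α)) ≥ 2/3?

11

α = 0, β = 0 ↦ 1  ≥
α = 0, β = 1/3 ↦ 2/3  ≥
α = 0, β = 2/3 ↦ 2/3  ≥
α = 0, β = 1 ↦ 1  ≥
α = 1/3, β = 0 ↦ 1  ≥
α = 1/3, β = 1/3 ↦ 2/3  ≥
α = 1/3, β = 2/3 ↦ 1/3  <
α = 1/3, β = 1 ↦ 2/3  ≥
α = 2/3, β = 0 ↦ 1  ≥
α = 2/3, β = 1/3 ↦ 2/3  ≥
α = 2/3, β = 2/3 ↦ 1/3  <
α = 2/3, β = 1 ↦ 1/3  <
α = 1, β = 0 ↦ 1  ≥
α = 1, β = 1/3 ↦ 2/3  ≥
α = 1, β = 2/3 ↦ 1/3  <
α = 1, β = 1 ↦ 0  <
So 11 of the 16 assignments meet the threshold.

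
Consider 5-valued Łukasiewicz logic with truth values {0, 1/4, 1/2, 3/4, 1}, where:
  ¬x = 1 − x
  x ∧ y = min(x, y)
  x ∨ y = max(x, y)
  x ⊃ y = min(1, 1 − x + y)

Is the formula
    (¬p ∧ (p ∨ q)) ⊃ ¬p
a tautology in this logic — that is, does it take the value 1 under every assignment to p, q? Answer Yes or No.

At p = 0, q = 1/4, for instance:
¬p = ¬0 = 1
p ∨ q = 0 ∨ 1/4 = 1/4
¬p ∧ (p ∨ q) = 1 ∧ 1/4 = 1/4
(¬p ∧ (p ∨ q)) ⊃ ¬p = 1/4 ⊃ 1 = 1
and checking the remaining 24 assignments likewise gives ≥ 1 in every case.

Yes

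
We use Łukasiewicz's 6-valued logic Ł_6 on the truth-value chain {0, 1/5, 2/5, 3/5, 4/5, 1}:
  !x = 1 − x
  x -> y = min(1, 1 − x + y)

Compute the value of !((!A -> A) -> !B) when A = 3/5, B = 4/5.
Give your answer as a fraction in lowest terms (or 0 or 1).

!A = !3/5 = 2/5
!A -> A = 2/5 -> 3/5 = 1
!B = !4/5 = 1/5
(!A -> A) -> !B = 1 -> 1/5 = 1/5
!((!A -> A) -> !B) = !1/5 = 4/5

4/5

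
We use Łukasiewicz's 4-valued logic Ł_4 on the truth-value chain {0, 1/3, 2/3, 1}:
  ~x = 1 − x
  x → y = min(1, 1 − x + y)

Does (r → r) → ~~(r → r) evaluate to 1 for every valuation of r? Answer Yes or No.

Yes

r = 0 ↦ 1
r = 1/3 ↦ 1
r = 2/3 ↦ 1
r = 1 ↦ 1
Every assignment gives a value ≥ 1.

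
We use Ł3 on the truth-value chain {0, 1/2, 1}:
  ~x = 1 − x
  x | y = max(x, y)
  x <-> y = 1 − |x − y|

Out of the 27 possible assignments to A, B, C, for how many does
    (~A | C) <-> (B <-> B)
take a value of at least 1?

value 1: 15 assignments (counts)
value 1/2: 9 assignments
value 0: 3 assignments
So 15 of the 27 assignments meet the threshold.

15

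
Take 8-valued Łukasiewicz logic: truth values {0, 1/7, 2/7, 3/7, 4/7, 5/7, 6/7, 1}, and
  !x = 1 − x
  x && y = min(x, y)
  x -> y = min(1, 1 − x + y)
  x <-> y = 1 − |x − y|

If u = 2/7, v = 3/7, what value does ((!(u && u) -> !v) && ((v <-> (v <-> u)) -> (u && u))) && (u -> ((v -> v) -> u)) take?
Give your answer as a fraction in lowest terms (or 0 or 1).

u && u = 2/7 && 2/7 = 2/7
!(u && u) = !2/7 = 5/7
!v = !3/7 = 4/7
!(u && u) -> !v = 5/7 -> 4/7 = 6/7
v <-> u = 3/7 <-> 2/7 = 6/7
v <-> (v <-> u) = 3/7 <-> 6/7 = 4/7
u && u = 2/7 && 2/7 = 2/7
(v <-> (v <-> u)) -> (u && u) = 4/7 -> 2/7 = 5/7
(!(u && u) -> !v) && ((v <-> (v <-> u)) -> (u && u)) = 6/7 && 5/7 = 5/7
v -> v = 3/7 -> 3/7 = 1
(v -> v) -> u = 1 -> 2/7 = 2/7
u -> ((v -> v) -> u) = 2/7 -> 2/7 = 1
((!(u && u) -> !v) && ((v <-> (v <-> u)) -> (u && u))) && (u -> ((v -> v) -> u)) = 5/7 && 1 = 5/7

5/7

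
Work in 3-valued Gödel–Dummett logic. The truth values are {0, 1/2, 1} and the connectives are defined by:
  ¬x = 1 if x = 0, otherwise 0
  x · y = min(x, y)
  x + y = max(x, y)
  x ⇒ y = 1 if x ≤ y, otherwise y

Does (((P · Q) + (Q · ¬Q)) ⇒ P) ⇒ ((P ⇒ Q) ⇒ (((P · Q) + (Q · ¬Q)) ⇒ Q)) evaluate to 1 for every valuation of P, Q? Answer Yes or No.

P = 0, Q = 0 ↦ 1
P = 0, Q = 1/2 ↦ 1
P = 0, Q = 1 ↦ 1
P = 1/2, Q = 0 ↦ 1
P = 1/2, Q = 1/2 ↦ 1
P = 1/2, Q = 1 ↦ 1
P = 1, Q = 0 ↦ 1
P = 1, Q = 1/2 ↦ 1
P = 1, Q = 1 ↦ 1
Every assignment gives a value ≥ 1.

Yes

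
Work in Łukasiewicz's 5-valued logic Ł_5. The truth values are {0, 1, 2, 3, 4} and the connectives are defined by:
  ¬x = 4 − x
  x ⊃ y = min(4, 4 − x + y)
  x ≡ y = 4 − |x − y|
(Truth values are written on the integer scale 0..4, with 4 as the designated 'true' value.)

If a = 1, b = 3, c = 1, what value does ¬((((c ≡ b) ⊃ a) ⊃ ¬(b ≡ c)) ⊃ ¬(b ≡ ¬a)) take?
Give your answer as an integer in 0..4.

3

c ≡ b = 1 ≡ 3 = 2
(c ≡ b) ⊃ a = 2 ⊃ 1 = 3
b ≡ c = 3 ≡ 1 = 2
¬(b ≡ c) = ¬2 = 2
((c ≡ b) ⊃ a) ⊃ ¬(b ≡ c) = 3 ⊃ 2 = 3
¬a = ¬1 = 3
b ≡ ¬a = 3 ≡ 3 = 4
¬(b ≡ ¬a) = ¬4 = 0
(((c ≡ b) ⊃ a) ⊃ ¬(b ≡ c)) ⊃ ¬(b ≡ ¬a) = 3 ⊃ 0 = 1
¬((((c ≡ b) ⊃ a) ⊃ ¬(b ≡ c)) ⊃ ¬(b ≡ ¬a)) = ¬1 = 3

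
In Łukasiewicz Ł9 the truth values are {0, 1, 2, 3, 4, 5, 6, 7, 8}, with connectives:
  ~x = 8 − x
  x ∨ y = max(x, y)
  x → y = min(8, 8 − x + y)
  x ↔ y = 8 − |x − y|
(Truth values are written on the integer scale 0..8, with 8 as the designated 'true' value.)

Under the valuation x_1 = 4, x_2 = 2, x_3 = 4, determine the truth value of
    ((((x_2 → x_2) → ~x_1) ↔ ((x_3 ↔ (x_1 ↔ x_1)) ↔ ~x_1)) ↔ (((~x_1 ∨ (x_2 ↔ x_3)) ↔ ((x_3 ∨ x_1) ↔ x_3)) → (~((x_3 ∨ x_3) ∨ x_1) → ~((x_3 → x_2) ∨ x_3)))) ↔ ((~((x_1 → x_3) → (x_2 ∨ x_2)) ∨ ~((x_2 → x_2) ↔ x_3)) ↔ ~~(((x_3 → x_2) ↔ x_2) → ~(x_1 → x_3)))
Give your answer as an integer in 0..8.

x_2 → x_2 = 2 → 2 = 8
~x_1 = ~4 = 4
(x_2 → x_2) → ~x_1 = 8 → 4 = 4
x_1 ↔ x_1 = 4 ↔ 4 = 8
x_3 ↔ (x_1 ↔ x_1) = 4 ↔ 8 = 4
~x_1 = ~4 = 4
(x_3 ↔ (x_1 ↔ x_1)) ↔ ~x_1 = 4 ↔ 4 = 8
((x_2 → x_2) → ~x_1) ↔ ((x_3 ↔ (x_1 ↔ x_1)) ↔ ~x_1) = 4 ↔ 8 = 4
~x_1 = ~4 = 4
x_2 ↔ x_3 = 2 ↔ 4 = 6
~x_1 ∨ (x_2 ↔ x_3) = 4 ∨ 6 = 6
x_3 ∨ x_1 = 4 ∨ 4 = 4
(x_3 ∨ x_1) ↔ x_3 = 4 ↔ 4 = 8
(~x_1 ∨ (x_2 ↔ x_3)) ↔ ((x_3 ∨ x_1) ↔ x_3) = 6 ↔ 8 = 6
x_3 ∨ x_3 = 4 ∨ 4 = 4
(x_3 ∨ x_3) ∨ x_1 = 4 ∨ 4 = 4
~((x_3 ∨ x_3) ∨ x_1) = ~4 = 4
x_3 → x_2 = 4 → 2 = 6
(x_3 → x_2) ∨ x_3 = 6 ∨ 4 = 6
~((x_3 → x_2) ∨ x_3) = ~6 = 2
~((x_3 ∨ x_3) ∨ x_1) → ~((x_3 → x_2) ∨ x_3) = 4 → 2 = 6
((~x_1 ∨ (x_2 ↔ x_3)) ↔ ((x_3 ∨ x_1) ↔ x_3)) → (~((x_3 ∨ x_3) ∨ x_1) → ~((x_3 → x_2) ∨ x_3)) = 6 → 6 = 8
(((x_2 → x_2) → ~x_1) ↔ ((x_3 ↔ (x_1 ↔ x_1)) ↔ ~x_1)) ↔ (((~x_1 ∨ (x_2 ↔ x_3)) ↔ ((x_3 ∨ x_1) ↔ x_3)) → (~((x_3 ∨ x_3) ∨ x_1) → ~((x_3 → x_2) ∨ x_3))) = 4 ↔ 8 = 4
x_1 → x_3 = 4 → 4 = 8
x_2 ∨ x_2 = 2 ∨ 2 = 2
(x_1 → x_3) → (x_2 ∨ x_2) = 8 → 2 = 2
~((x_1 → x_3) → (x_2 ∨ x_2)) = ~2 = 6
x_2 → x_2 = 2 → 2 = 8
(x_2 → x_2) ↔ x_3 = 8 ↔ 4 = 4
~((x_2 → x_2) ↔ x_3) = ~4 = 4
~((x_1 → x_3) → (x_2 ∨ x_2)) ∨ ~((x_2 → x_2) ↔ x_3) = 6 ∨ 4 = 6
x_3 → x_2 = 4 → 2 = 6
(x_3 → x_2) ↔ x_2 = 6 ↔ 2 = 4
x_1 → x_3 = 4 → 4 = 8
~(x_1 → x_3) = ~8 = 0
((x_3 → x_2) ↔ x_2) → ~(x_1 → x_3) = 4 → 0 = 4
~(((x_3 → x_2) ↔ x_2) → ~(x_1 → x_3)) = ~4 = 4
~~(((x_3 → x_2) ↔ x_2) → ~(x_1 → x_3)) = ~4 = 4
(~((x_1 → x_3) → (x_2 ∨ x_2)) ∨ ~((x_2 → x_2) ↔ x_3)) ↔ ~~(((x_3 → x_2) ↔ x_2) → ~(x_1 → x_3)) = 6 ↔ 4 = 6
((((x_2 → x_2) → ~x_1) ↔ ((x_3 ↔ (x_1 ↔ x_1)) ↔ ~x_1)) ↔ (((~x_1 ∨ (x_2 ↔ x_3)) ↔ ((x_3 ∨ x_1) ↔ x_3)) → (~((x_3 ∨ x_3) ∨ x_1) → ~((x_3 → x_2) ∨ x_3)))) ↔ ((~((x_1 → x_3) → (x_2 ∨ x_2)) ∨ ~((x_2 → x_2) ↔ x_3)) ↔ ~~(((x_3 → x_2) ↔ x_2) → ~(x_1 → x_3))) = 4 ↔ 6 = 6

6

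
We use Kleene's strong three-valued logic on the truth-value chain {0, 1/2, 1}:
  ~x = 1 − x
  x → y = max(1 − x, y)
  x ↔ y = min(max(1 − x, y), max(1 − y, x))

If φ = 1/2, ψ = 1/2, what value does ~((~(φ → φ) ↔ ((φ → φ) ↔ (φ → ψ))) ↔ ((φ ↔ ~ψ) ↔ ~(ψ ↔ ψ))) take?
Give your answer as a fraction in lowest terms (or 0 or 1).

1/2

φ → φ = 1/2 → 1/2 = 1/2
~(φ → φ) = ~1/2 = 1/2
φ → φ = 1/2 → 1/2 = 1/2
φ → ψ = 1/2 → 1/2 = 1/2
(φ → φ) ↔ (φ → ψ) = 1/2 ↔ 1/2 = 1/2
~(φ → φ) ↔ ((φ → φ) ↔ (φ → ψ)) = 1/2 ↔ 1/2 = 1/2
~ψ = ~1/2 = 1/2
φ ↔ ~ψ = 1/2 ↔ 1/2 = 1/2
ψ ↔ ψ = 1/2 ↔ 1/2 = 1/2
~(ψ ↔ ψ) = ~1/2 = 1/2
(φ ↔ ~ψ) ↔ ~(ψ ↔ ψ) = 1/2 ↔ 1/2 = 1/2
(~(φ → φ) ↔ ((φ → φ) ↔ (φ → ψ))) ↔ ((φ ↔ ~ψ) ↔ ~(ψ ↔ ψ)) = 1/2 ↔ 1/2 = 1/2
~((~(φ → φ) ↔ ((φ → φ) ↔ (φ → ψ))) ↔ ((φ ↔ ~ψ) ↔ ~(ψ ↔ ψ))) = ~1/2 = 1/2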